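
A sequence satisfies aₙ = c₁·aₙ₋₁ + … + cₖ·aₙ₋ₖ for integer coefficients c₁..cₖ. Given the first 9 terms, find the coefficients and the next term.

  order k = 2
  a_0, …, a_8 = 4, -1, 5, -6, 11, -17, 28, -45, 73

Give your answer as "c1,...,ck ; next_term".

  a_2 = -1·-1 + 1·4 = 5
  a_3 = -1·5 + 1·-1 = -6
  a_4 = -1·-6 + 1·5 = 11
  a_5 = -1·11 + 1·-6 = -17
  a_6 = -1·-17 + 1·11 = 28
  a_7 = -1·28 + 1·-17 = -45
  a_8 = -1·-45 + 1·28 = 73
  a_9 = -1·73 + 1·-45 = -118

-1,1 ; -118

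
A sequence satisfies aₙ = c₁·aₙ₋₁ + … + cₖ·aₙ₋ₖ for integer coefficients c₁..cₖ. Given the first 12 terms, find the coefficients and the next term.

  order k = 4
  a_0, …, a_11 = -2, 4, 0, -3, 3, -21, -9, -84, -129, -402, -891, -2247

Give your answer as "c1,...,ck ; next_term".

  a_4 = 1·-3 + 4·0 + 0·4 + -3·-2 = 3
  a_5 = 1·3 + 4·-3 + 0·0 + -3·4 = -21
  a_6 = 1·-21 + 4·3 + 0·-3 + -3·0 = -9
  a_7 = 1·-9 + 4·-21 + 0·3 + -3·-3 = -84
  a_8 = 1·-84 + 4·-9 + 0·-21 + -3·3 = -129
  a_9 = 1·-129 + 4·-84 + 0·-9 + -3·-21 = -402
  a_10 = 1·-402 + 4·-129 + 0·-84 + -3·-9 = -891
  a_11 = 1·-891 + 4·-402 + 0·-129 + -3·-84 = -2247
  a_12 = 1·-2247 + 4·-891 + 0·-402 + -3·-129 = -5424

1,4,0,-3 ; -5424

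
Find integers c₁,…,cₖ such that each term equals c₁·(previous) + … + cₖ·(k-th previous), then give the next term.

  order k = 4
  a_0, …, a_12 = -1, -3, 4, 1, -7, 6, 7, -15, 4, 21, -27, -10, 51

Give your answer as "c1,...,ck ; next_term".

1,-1,2,-2 ; -35

  a_4 = 1·1 + -1·4 + 2·-3 + -2·-1 = -7
  a_5 = 1·-7 + -1·1 + 2·4 + -2·-3 = 6
  a_6 = 1·6 + -1·-7 + 2·1 + -2·4 = 7
  a_7 = 1·7 + -1·6 + 2·-7 + -2·1 = -15
  a_8 = 1·-15 + -1·7 + 2·6 + -2·-7 = 4
  a_9 = 1·4 + -1·-15 + 2·7 + -2·6 = 21
  a_10 = 1·21 + -1·4 + 2·-15 + -2·7 = -27
  a_11 = 1·-27 + -1·21 + 2·4 + -2·-15 = -10
  a_12 = 1·-10 + -1·-27 + 2·21 + -2·4 = 51
  a_13 = 1·51 + -1·-10 + 2·-27 + -2·21 = -35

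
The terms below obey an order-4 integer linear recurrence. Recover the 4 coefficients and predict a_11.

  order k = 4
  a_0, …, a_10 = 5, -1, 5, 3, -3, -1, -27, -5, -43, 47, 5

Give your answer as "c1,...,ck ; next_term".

  a_4 = 0·3 + 2·5 + -2·-1 + -3·5 = -3
  a_5 = 0·-3 + 2·3 + -2·5 + -3·-1 = -1
  a_6 = 0·-1 + 2·-3 + -2·3 + -3·5 = -27
  a_7 = 0·-27 + 2·-1 + -2·-3 + -3·3 = -5
  a_8 = 0·-5 + 2·-27 + -2·-1 + -3·-3 = -43
  a_9 = 0·-43 + 2·-5 + -2·-27 + -3·-1 = 47
  a_10 = 0·47 + 2·-43 + -2·-5 + -3·-27 = 5
  a_11 = 0·5 + 2·47 + -2·-43 + -3·-5 = 195

0,2,-2,-3 ; 195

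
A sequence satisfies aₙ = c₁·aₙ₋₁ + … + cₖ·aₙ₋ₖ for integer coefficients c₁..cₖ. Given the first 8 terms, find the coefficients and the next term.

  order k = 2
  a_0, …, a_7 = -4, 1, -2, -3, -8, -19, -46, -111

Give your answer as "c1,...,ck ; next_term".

2,1 ; -268

  a_2 = 2·1 + 1·-4 = -2
  a_3 = 2·-2 + 1·1 = -3
  a_4 = 2·-3 + 1·-2 = -8
  a_5 = 2·-8 + 1·-3 = -19
  a_6 = 2·-19 + 1·-8 = -46
  a_7 = 2·-46 + 1·-19 = -111
  a_8 = 2·-111 + 1·-46 = -268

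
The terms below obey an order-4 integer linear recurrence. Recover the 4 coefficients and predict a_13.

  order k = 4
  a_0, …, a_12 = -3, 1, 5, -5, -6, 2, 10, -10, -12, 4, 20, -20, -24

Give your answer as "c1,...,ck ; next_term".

  a_4 = 0·-5 + 0·5 + 0·1 + 2·-3 = -6
  a_5 = 0·-6 + 0·-5 + 0·5 + 2·1 = 2
  a_6 = 0·2 + 0·-6 + 0·-5 + 2·5 = 10
  a_7 = 0·10 + 0·2 + 0·-6 + 2·-5 = -10
  a_8 = 0·-10 + 0·10 + 0·2 + 2·-6 = -12
  a_9 = 0·-12 + 0·-10 + 0·10 + 2·2 = 4
  a_10 = 0·4 + 0·-12 + 0·-10 + 2·10 = 20
  a_11 = 0·20 + 0·4 + 0·-12 + 2·-10 = -20
  a_12 = 0·-20 + 0·20 + 0·4 + 2·-12 = -24
  a_13 = 0·-24 + 0·-20 + 0·20 + 2·4 = 8

0,0,0,2 ; 8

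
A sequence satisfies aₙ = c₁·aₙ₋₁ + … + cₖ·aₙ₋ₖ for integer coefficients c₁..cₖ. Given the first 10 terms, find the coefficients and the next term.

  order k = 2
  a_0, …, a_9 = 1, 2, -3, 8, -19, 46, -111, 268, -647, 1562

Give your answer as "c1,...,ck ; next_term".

-2,1 ; -3771

  a_2 = -2·2 + 1·1 = -3
  a_3 = -2·-3 + 1·2 = 8
  a_4 = -2·8 + 1·-3 = -19
  a_5 = -2·-19 + 1·8 = 46
  a_6 = -2·46 + 1·-19 = -111
  a_7 = -2·-111 + 1·46 = 268
  a_8 = -2·268 + 1·-111 = -647
  a_9 = -2·-647 + 1·268 = 1562
  a_10 = -2·1562 + 1·-647 = -3771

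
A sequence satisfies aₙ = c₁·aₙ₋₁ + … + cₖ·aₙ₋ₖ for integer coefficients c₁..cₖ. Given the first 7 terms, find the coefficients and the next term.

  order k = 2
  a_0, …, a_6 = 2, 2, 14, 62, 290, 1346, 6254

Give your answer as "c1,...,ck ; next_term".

  a_2 = 4·2 + 3·2 = 14
  a_3 = 4·14 + 3·2 = 62
  a_4 = 4·62 + 3·14 = 290
  a_5 = 4·290 + 3·62 = 1346
  a_6 = 4·1346 + 3·290 = 6254
  a_7 = 4·6254 + 3·1346 = 29054

4,3 ; 29054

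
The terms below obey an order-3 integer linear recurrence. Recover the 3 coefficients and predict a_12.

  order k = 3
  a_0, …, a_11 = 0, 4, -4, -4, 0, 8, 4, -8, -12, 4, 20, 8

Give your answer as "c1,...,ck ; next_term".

  a_3 = 0·-4 + -1·4 + -1·0 = -4
  a_4 = 0·-4 + -1·-4 + -1·4 = 0
  a_5 = 0·0 + -1·-4 + -1·-4 = 8
  a_6 = 0·8 + -1·0 + -1·-4 = 4
  a_7 = 0·4 + -1·8 + -1·0 = -8
  a_8 = 0·-8 + -1·4 + -1·8 = -12
  a_9 = 0·-12 + -1·-8 + -1·4 = 4
  a_10 = 0·4 + -1·-12 + -1·-8 = 20
  a_11 = 0·20 + -1·4 + -1·-12 = 8
  a_12 = 0·8 + -1·20 + -1·4 = -24

0,-1,-1 ; -24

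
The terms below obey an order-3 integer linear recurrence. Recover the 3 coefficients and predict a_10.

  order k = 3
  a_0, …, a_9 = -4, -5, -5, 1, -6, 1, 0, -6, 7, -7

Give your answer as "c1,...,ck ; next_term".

-1,0,1 ; 1

  a_3 = -1·-5 + 0·-5 + 1·-4 = 1
  a_4 = -1·1 + 0·-5 + 1·-5 = -6
  a_5 = -1·-6 + 0·1 + 1·-5 = 1
  a_6 = -1·1 + 0·-6 + 1·1 = 0
  a_7 = -1·0 + 0·1 + 1·-6 = -6
  a_8 = -1·-6 + 0·0 + 1·1 = 7
  a_9 = -1·7 + 0·-6 + 1·0 = -7
  a_10 = -1·-7 + 0·7 + 1·-6 = 1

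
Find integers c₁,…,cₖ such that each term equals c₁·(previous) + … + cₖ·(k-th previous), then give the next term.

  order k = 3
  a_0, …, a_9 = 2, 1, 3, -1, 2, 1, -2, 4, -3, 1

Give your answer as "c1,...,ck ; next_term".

  a_3 = -1·3 + 0·1 + 1·2 = -1
  a_4 = -1·-1 + 0·3 + 1·1 = 2
  a_5 = -1·2 + 0·-1 + 1·3 = 1
  a_6 = -1·1 + 0·2 + 1·-1 = -2
  a_7 = -1·-2 + 0·1 + 1·2 = 4
  a_8 = -1·4 + 0·-2 + 1·1 = -3
  a_9 = -1·-3 + 0·4 + 1·-2 = 1
  a_10 = -1·1 + 0·-3 + 1·4 = 3

-1,0,1 ; 3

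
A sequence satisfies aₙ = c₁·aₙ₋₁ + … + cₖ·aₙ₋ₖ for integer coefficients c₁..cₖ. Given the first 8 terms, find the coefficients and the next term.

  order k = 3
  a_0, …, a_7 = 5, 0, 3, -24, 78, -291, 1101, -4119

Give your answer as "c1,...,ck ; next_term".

-3,2,-3 ; 15432

  a_3 = -3·3 + 2·0 + -3·5 = -24
  a_4 = -3·-24 + 2·3 + -3·0 = 78
  a_5 = -3·78 + 2·-24 + -3·3 = -291
  a_6 = -3·-291 + 2·78 + -3·-24 = 1101
  a_7 = -3·1101 + 2·-291 + -3·78 = -4119
  a_8 = -3·-4119 + 2·1101 + -3·-291 = 15432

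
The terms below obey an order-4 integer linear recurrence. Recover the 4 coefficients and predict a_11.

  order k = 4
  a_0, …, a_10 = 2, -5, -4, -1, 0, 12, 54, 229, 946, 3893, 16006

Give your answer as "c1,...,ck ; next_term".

  a_4 = 4·-1 + 1·-4 + -2·-5 + -1·2 = 0
  a_5 = 4·0 + 1·-1 + -2·-4 + -1·-5 = 12
  a_6 = 4·12 + 1·0 + -2·-1 + -1·-4 = 54
  a_7 = 4·54 + 1·12 + -2·0 + -1·-1 = 229
  a_8 = 4·229 + 1·54 + -2·12 + -1·0 = 946
  a_9 = 4·946 + 1·229 + -2·54 + -1·12 = 3893
  a_10 = 4·3893 + 1·946 + -2·229 + -1·54 = 16006
  a_11 = 4·16006 + 1·3893 + -2·946 + -1·229 = 65796

4,1,-2,-1 ; 65796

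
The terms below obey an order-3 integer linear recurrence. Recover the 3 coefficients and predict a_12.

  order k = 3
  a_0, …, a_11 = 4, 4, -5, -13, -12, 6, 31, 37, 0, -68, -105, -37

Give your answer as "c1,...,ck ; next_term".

  a_3 = 1·-5 + -1·4 + -1·4 = -13
  a_4 = 1·-13 + -1·-5 + -1·4 = -12
  a_5 = 1·-12 + -1·-13 + -1·-5 = 6
  a_6 = 1·6 + -1·-12 + -1·-13 = 31
  a_7 = 1·31 + -1·6 + -1·-12 = 37
  a_8 = 1·37 + -1·31 + -1·6 = 0
  a_9 = 1·0 + -1·37 + -1·31 = -68
  a_10 = 1·-68 + -1·0 + -1·37 = -105
  a_11 = 1·-105 + -1·-68 + -1·0 = -37
  a_12 = 1·-37 + -1·-105 + -1·-68 = 136

1,-1,-1 ; 136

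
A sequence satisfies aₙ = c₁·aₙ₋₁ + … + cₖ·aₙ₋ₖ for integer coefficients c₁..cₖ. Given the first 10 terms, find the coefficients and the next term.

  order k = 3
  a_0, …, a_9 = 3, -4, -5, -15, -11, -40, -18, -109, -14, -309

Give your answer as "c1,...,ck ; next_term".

  a_3 = 0·-5 + 3·-4 + -1·3 = -15
  a_4 = 0·-15 + 3·-5 + -1·-4 = -11
  a_5 = 0·-11 + 3·-15 + -1·-5 = -40
  a_6 = 0·-40 + 3·-11 + -1·-15 = -18
  a_7 = 0·-18 + 3·-40 + -1·-11 = -109
  a_8 = 0·-109 + 3·-18 + -1·-40 = -14
  a_9 = 0·-14 + 3·-109 + -1·-18 = -309
  a_10 = 0·-309 + 3·-14 + -1·-109 = 67

0,3,-1 ; 67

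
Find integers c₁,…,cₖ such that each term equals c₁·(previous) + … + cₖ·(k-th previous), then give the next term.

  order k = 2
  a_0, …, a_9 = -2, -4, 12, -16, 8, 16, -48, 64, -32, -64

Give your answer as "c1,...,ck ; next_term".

-2,-2 ; 192

  a_2 = -2·-4 + -2·-2 = 12
  a_3 = -2·12 + -2·-4 = -16
  a_4 = -2·-16 + -2·12 = 8
  a_5 = -2·8 + -2·-16 = 16
  a_6 = -2·16 + -2·8 = -48
  a_7 = -2·-48 + -2·16 = 64
  a_8 = -2·64 + -2·-48 = -32
  a_9 = -2·-32 + -2·64 = -64
  a_10 = -2·-64 + -2·-32 = 192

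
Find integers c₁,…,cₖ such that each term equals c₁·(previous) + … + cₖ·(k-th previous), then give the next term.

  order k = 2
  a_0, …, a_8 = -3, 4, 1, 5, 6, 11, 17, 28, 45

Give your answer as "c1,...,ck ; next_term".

  a_2 = 1·4 + 1·-3 = 1
  a_3 = 1·1 + 1·4 = 5
  a_4 = 1·5 + 1·1 = 6
  a_5 = 1·6 + 1·5 = 11
  a_6 = 1·11 + 1·6 = 17
  a_7 = 1·17 + 1·11 = 28
  a_8 = 1·28 + 1·17 = 45
  a_9 = 1·45 + 1·28 = 73

1,1 ; 73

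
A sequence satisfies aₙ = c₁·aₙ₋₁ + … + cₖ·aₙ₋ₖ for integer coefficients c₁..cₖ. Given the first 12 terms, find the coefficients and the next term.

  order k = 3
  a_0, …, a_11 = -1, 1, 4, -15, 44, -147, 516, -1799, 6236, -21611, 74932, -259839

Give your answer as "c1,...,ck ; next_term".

-4,-3,-4 ; 901004

  a_3 = -4·4 + -3·1 + -4·-1 = -15
  a_4 = -4·-15 + -3·4 + -4·1 = 44
  a_5 = -4·44 + -3·-15 + -4·4 = -147
  a_6 = -4·-147 + -3·44 + -4·-15 = 516
  a_7 = -4·516 + -3·-147 + -4·44 = -1799
  a_8 = -4·-1799 + -3·516 + -4·-147 = 6236
  a_9 = -4·6236 + -3·-1799 + -4·516 = -21611
  a_10 = -4·-21611 + -3·6236 + -4·-1799 = 74932
  a_11 = -4·74932 + -3·-21611 + -4·6236 = -259839
  a_12 = -4·-259839 + -3·74932 + -4·-21611 = 901004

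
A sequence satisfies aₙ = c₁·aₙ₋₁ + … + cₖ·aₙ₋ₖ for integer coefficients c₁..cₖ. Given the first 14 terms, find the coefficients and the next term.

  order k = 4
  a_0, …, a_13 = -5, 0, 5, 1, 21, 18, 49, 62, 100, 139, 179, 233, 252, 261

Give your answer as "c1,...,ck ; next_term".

1,2,-1,-2 ; 174

  a_4 = 1·1 + 2·5 + -1·0 + -2·-5 = 21
  a_5 = 1·21 + 2·1 + -1·5 + -2·0 = 18
  a_6 = 1·18 + 2·21 + -1·1 + -2·5 = 49
  a_7 = 1·49 + 2·18 + -1·21 + -2·1 = 62
  a_8 = 1·62 + 2·49 + -1·18 + -2·21 = 100
  a_9 = 1·100 + 2·62 + -1·49 + -2·18 = 139
  a_10 = 1·139 + 2·100 + -1·62 + -2·49 = 179
  a_11 = 1·179 + 2·139 + -1·100 + -2·62 = 233
  a_12 = 1·233 + 2·179 + -1·139 + -2·100 = 252
  a_13 = 1·252 + 2·233 + -1·179 + -2·139 = 261
  a_14 = 1·261 + 2·252 + -1·233 + -2·179 = 174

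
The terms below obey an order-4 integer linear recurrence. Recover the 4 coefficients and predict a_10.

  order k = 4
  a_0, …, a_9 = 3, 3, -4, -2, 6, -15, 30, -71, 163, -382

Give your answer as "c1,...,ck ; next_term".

  a_4 = -2·-2 + 1·-4 + 1·3 + 1·3 = 6
  a_5 = -2·6 + 1·-2 + 1·-4 + 1·3 = -15
  a_6 = -2·-15 + 1·6 + 1·-2 + 1·-4 = 30
  a_7 = -2·30 + 1·-15 + 1·6 + 1·-2 = -71
  a_8 = -2·-71 + 1·30 + 1·-15 + 1·6 = 163
  a_9 = -2·163 + 1·-71 + 1·30 + 1·-15 = -382
  a_10 = -2·-382 + 1·163 + 1·-71 + 1·30 = 886

-2,1,1,1 ; 886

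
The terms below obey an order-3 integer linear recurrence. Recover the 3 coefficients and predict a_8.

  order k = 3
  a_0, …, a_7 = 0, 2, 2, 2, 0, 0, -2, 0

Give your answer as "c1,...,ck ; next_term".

  a_3 = 0·2 + 1·2 + -1·0 = 2
  a_4 = 0·2 + 1·2 + -1·2 = 0
  a_5 = 0·0 + 1·2 + -1·2 = 0
  a_6 = 0·0 + 1·0 + -1·2 = -2
  a_7 = 0·-2 + 1·0 + -1·0 = 0
  a_8 = 0·0 + 1·-2 + -1·0 = -2

0,1,-1 ; -2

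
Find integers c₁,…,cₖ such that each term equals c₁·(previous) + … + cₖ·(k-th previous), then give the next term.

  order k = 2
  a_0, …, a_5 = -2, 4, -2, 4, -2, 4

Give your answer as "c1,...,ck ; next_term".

  a_2 = 0·4 + 1·-2 = -2
  a_3 = 0·-2 + 1·4 = 4
  a_4 = 0·4 + 1·-2 = -2
  a_5 = 0·-2 + 1·4 = 4
  a_6 = 0·4 + 1·-2 = -2

0,1 ; -2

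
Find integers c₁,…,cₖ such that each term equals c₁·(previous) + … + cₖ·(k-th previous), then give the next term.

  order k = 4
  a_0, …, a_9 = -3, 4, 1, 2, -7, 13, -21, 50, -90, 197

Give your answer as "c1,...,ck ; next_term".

0,3,-1,2 ; -362

  a_4 = 0·2 + 3·1 + -1·4 + 2·-3 = -7
  a_5 = 0·-7 + 3·2 + -1·1 + 2·4 = 13
  a_6 = 0·13 + 3·-7 + -1·2 + 2·1 = -21
  a_7 = 0·-21 + 3·13 + -1·-7 + 2·2 = 50
  a_8 = 0·50 + 3·-21 + -1·13 + 2·-7 = -90
  a_9 = 0·-90 + 3·50 + -1·-21 + 2·13 = 197
  a_10 = 0·197 + 3·-90 + -1·50 + 2·-21 = -362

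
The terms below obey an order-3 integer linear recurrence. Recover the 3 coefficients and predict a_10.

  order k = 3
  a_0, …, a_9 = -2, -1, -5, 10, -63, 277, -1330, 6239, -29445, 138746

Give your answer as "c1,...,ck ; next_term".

-4,4,3 ; -654047

  a_3 = -4·-5 + 4·-1 + 3·-2 = 10
  a_4 = -4·10 + 4·-5 + 3·-1 = -63
  a_5 = -4·-63 + 4·10 + 3·-5 = 277
  a_6 = -4·277 + 4·-63 + 3·10 = -1330
  a_7 = -4·-1330 + 4·277 + 3·-63 = 6239
  a_8 = -4·6239 + 4·-1330 + 3·277 = -29445
  a_9 = -4·-29445 + 4·6239 + 3·-1330 = 138746
  a_10 = -4·138746 + 4·-29445 + 3·6239 = -654047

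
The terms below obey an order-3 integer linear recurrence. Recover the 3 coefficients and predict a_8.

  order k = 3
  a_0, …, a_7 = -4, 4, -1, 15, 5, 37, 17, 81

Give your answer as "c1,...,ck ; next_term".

  a_3 = 1·-1 + 2·4 + -2·-4 = 15
  a_4 = 1·15 + 2·-1 + -2·4 = 5
  a_5 = 1·5 + 2·15 + -2·-1 = 37
  a_6 = 1·37 + 2·5 + -2·15 = 17
  a_7 = 1·17 + 2·37 + -2·5 = 81
  a_8 = 1·81 + 2·17 + -2·37 = 41

1,2,-2 ; 41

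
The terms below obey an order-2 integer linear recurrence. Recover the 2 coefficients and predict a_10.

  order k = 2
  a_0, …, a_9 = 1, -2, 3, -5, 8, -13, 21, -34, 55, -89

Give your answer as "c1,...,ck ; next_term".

  a_2 = -1·-2 + 1·1 = 3
  a_3 = -1·3 + 1·-2 = -5
  a_4 = -1·-5 + 1·3 = 8
  a_5 = -1·8 + 1·-5 = -13
  a_6 = -1·-13 + 1·8 = 21
  a_7 = -1·21 + 1·-13 = -34
  a_8 = -1·-34 + 1·21 = 55
  a_9 = -1·55 + 1·-34 = -89
  a_10 = -1·-89 + 1·55 = 144

-1,1 ; 144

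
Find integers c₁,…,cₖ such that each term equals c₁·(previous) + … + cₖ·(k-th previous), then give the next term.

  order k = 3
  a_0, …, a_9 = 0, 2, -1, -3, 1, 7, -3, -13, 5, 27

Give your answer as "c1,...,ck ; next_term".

-1,-2,-2 ; -11

  a_3 = -1·-1 + -2·2 + -2·0 = -3
  a_4 = -1·-3 + -2·-1 + -2·2 = 1
  a_5 = -1·1 + -2·-3 + -2·-1 = 7
  a_6 = -1·7 + -2·1 + -2·-3 = -3
  a_7 = -1·-3 + -2·7 + -2·1 = -13
  a_8 = -1·-13 + -2·-3 + -2·7 = 5
  a_9 = -1·5 + -2·-13 + -2·-3 = 27
  a_10 = -1·27 + -2·5 + -2·-13 = -11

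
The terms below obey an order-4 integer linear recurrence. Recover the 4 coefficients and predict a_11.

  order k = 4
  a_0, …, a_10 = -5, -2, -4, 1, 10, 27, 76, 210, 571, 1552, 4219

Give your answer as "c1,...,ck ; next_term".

  a_4 = 3·1 + -1·-4 + 1·-2 + -1·-5 = 10
  a_5 = 3·10 + -1·1 + 1·-4 + -1·-2 = 27
  a_6 = 3·27 + -1·10 + 1·1 + -1·-4 = 76
  a_7 = 3·76 + -1·27 + 1·10 + -1·1 = 210
  a_8 = 3·210 + -1·76 + 1·27 + -1·10 = 571
  a_9 = 3·571 + -1·210 + 1·76 + -1·27 = 1552
  a_10 = 3·1552 + -1·571 + 1·210 + -1·76 = 4219
  a_11 = 3·4219 + -1·1552 + 1·571 + -1·210 = 11466

3,-1,1,-1 ; 11466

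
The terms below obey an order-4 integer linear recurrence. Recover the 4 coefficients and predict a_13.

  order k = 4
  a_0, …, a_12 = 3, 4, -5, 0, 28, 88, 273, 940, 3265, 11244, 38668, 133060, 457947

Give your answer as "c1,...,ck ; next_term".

4,-3,4,-1 ; 1576036

  a_4 = 4·0 + -3·-5 + 4·4 + -1·3 = 28
  a_5 = 4·28 + -3·0 + 4·-5 + -1·4 = 88
  a_6 = 4·88 + -3·28 + 4·0 + -1·-5 = 273
  a_7 = 4·273 + -3·88 + 4·28 + -1·0 = 940
  a_8 = 4·940 + -3·273 + 4·88 + -1·28 = 3265
  a_9 = 4·3265 + -3·940 + 4·273 + -1·88 = 11244
  a_10 = 4·11244 + -3·3265 + 4·940 + -1·273 = 38668
  a_11 = 4·38668 + -3·11244 + 4·3265 + -1·940 = 133060
  a_12 = 4·133060 + -3·38668 + 4·11244 + -1·3265 = 457947
  a_13 = 4·457947 + -3·133060 + 4·38668 + -1·11244 = 1576036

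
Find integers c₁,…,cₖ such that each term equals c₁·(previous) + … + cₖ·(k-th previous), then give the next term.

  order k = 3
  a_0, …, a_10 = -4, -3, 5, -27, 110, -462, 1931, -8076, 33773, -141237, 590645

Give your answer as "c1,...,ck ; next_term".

  a_3 = -4·5 + 1·-3 + 1·-4 = -27
  a_4 = -4·-27 + 1·5 + 1·-3 = 110
  a_5 = -4·110 + 1·-27 + 1·5 = -462
  a_6 = -4·-462 + 1·110 + 1·-27 = 1931
  a_7 = -4·1931 + 1·-462 + 1·110 = -8076
  a_8 = -4·-8076 + 1·1931 + 1·-462 = 33773
  a_9 = -4·33773 + 1·-8076 + 1·1931 = -141237
  a_10 = -4·-141237 + 1·33773 + 1·-8076 = 590645
  a_11 = -4·590645 + 1·-141237 + 1·33773 = -2470044

-4,1,1 ; -2470044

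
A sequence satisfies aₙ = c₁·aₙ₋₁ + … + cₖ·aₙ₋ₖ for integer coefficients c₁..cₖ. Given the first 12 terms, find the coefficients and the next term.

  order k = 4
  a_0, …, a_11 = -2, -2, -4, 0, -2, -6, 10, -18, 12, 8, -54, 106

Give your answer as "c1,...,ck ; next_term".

-2,-1,2,1 ; -130

  a_4 = -2·0 + -1·-4 + 2·-2 + 1·-2 = -2
  a_5 = -2·-2 + -1·0 + 2·-4 + 1·-2 = -6
  a_6 = -2·-6 + -1·-2 + 2·0 + 1·-4 = 10
  a_7 = -2·10 + -1·-6 + 2·-2 + 1·0 = -18
  a_8 = -2·-18 + -1·10 + 2·-6 + 1·-2 = 12
  a_9 = -2·12 + -1·-18 + 2·10 + 1·-6 = 8
  a_10 = -2·8 + -1·12 + 2·-18 + 1·10 = -54
  a_11 = -2·-54 + -1·8 + 2·12 + 1·-18 = 106
  a_12 = -2·106 + -1·-54 + 2·8 + 1·12 = -130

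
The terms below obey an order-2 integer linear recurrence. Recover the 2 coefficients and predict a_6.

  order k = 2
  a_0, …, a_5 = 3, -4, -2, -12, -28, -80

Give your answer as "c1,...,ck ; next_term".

2,2 ; -216

  a_2 = 2·-4 + 2·3 = -2
  a_3 = 2·-2 + 2·-4 = -12
  a_4 = 2·-12 + 2·-2 = -28
  a_5 = 2·-28 + 2·-12 = -80
  a_6 = 2·-80 + 2·-28 = -216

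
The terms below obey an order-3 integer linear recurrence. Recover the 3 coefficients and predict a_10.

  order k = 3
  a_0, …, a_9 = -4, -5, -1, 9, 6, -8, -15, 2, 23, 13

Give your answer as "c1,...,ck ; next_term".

0,-1,-1 ; -25

  a_3 = 0·-1 + -1·-5 + -1·-4 = 9
  a_4 = 0·9 + -1·-1 + -1·-5 = 6
  a_5 = 0·6 + -1·9 + -1·-1 = -8
  a_6 = 0·-8 + -1·6 + -1·9 = -15
  a_7 = 0·-15 + -1·-8 + -1·6 = 2
  a_8 = 0·2 + -1·-15 + -1·-8 = 23
  a_9 = 0·23 + -1·2 + -1·-15 = 13
  a_10 = 0·13 + -1·23 + -1·2 = -25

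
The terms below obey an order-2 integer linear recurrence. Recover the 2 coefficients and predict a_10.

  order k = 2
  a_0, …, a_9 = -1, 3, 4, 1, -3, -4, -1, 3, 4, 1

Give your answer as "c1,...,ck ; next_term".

1,-1 ; -3

  a_2 = 1·3 + -1·-1 = 4
  a_3 = 1·4 + -1·3 = 1
  a_4 = 1·1 + -1·4 = -3
  a_5 = 1·-3 + -1·1 = -4
  a_6 = 1·-4 + -1·-3 = -1
  a_7 = 1·-1 + -1·-4 = 3
  a_8 = 1·3 + -1·-1 = 4
  a_9 = 1·4 + -1·3 = 1
  a_10 = 1·1 + -1·4 = -3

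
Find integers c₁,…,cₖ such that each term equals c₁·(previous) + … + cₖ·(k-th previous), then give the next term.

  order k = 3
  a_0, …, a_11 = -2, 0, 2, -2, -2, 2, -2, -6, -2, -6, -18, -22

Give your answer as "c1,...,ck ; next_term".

  a_3 = 1·2 + 0·0 + 2·-2 = -2
  a_4 = 1·-2 + 0·2 + 2·0 = -2
  a_5 = 1·-2 + 0·-2 + 2·2 = 2
  a_6 = 1·2 + 0·-2 + 2·-2 = -2
  a_7 = 1·-2 + 0·2 + 2·-2 = -6
  a_8 = 1·-6 + 0·-2 + 2·2 = -2
  a_9 = 1·-2 + 0·-6 + 2·-2 = -6
  a_10 = 1·-6 + 0·-2 + 2·-6 = -18
  a_11 = 1·-18 + 0·-6 + 2·-2 = -22
  a_12 = 1·-22 + 0·-18 + 2·-6 = -34

1,0,2 ; -34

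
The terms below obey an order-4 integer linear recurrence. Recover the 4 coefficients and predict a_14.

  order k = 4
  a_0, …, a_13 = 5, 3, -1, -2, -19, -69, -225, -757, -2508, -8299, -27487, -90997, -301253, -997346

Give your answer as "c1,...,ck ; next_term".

  a_4 = 3·-2 + 1·-1 + 1·3 + -3·5 = -19
  a_5 = 3·-19 + 1·-2 + 1·-1 + -3·3 = -69
  a_6 = 3·-69 + 1·-19 + 1·-2 + -3·-1 = -225
  a_7 = 3·-225 + 1·-69 + 1·-19 + -3·-2 = -757
  a_8 = 3·-757 + 1·-225 + 1·-69 + -3·-19 = -2508
  a_9 = 3·-2508 + 1·-757 + 1·-225 + -3·-69 = -8299
  a_10 = 3·-8299 + 1·-2508 + 1·-757 + -3·-225 = -27487
  a_11 = 3·-27487 + 1·-8299 + 1·-2508 + -3·-757 = -90997
  a_12 = 3·-90997 + 1·-27487 + 1·-8299 + -3·-2508 = -301253
  a_13 = 3·-301253 + 1·-90997 + 1·-27487 + -3·-8299 = -997346
  a_14 = 3·-997346 + 1·-301253 + 1·-90997 + -3·-27487 = -3301827

3,1,1,-3 ; -3301827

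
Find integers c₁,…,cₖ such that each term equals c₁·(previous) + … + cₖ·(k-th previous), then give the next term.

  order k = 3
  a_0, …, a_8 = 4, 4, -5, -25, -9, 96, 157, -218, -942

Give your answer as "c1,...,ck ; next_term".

1,-4,-1 ; -227

  a_3 = 1·-5 + -4·4 + -1·4 = -25
  a_4 = 1·-25 + -4·-5 + -1·4 = -9
  a_5 = 1·-9 + -4·-25 + -1·-5 = 96
  a_6 = 1·96 + -4·-9 + -1·-25 = 157
  a_7 = 1·157 + -4·96 + -1·-9 = -218
  a_8 = 1·-218 + -4·157 + -1·96 = -942
  a_9 = 1·-942 + -4·-218 + -1·157 = -227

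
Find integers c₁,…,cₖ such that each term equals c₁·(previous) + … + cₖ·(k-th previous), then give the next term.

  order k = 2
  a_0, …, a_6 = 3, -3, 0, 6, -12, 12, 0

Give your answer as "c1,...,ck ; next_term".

  a_2 = -2·-3 + -2·3 = 0
  a_3 = -2·0 + -2·-3 = 6
  a_4 = -2·6 + -2·0 = -12
  a_5 = -2·-12 + -2·6 = 12
  a_6 = -2·12 + -2·-12 = 0
  a_7 = -2·0 + -2·12 = -24

-2,-2 ; -24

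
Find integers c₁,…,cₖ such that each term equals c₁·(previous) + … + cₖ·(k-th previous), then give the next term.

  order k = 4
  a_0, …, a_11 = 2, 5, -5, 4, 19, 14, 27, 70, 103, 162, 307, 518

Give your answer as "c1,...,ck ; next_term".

  a_4 = 2·4 + -1·-5 + 2·5 + -2·2 = 19
  a_5 = 2·19 + -1·4 + 2·-5 + -2·5 = 14
  a_6 = 2·14 + -1·19 + 2·4 + -2·-5 = 27
  a_7 = 2·27 + -1·14 + 2·19 + -2·4 = 70
  a_8 = 2·70 + -1·27 + 2·14 + -2·19 = 103
  a_9 = 2·103 + -1·70 + 2·27 + -2·14 = 162
  a_10 = 2·162 + -1·103 + 2·70 + -2·27 = 307
  a_11 = 2·307 + -1·162 + 2·103 + -2·70 = 518
  a_12 = 2·518 + -1·307 + 2·162 + -2·103 = 847

2,-1,2,-2 ; 847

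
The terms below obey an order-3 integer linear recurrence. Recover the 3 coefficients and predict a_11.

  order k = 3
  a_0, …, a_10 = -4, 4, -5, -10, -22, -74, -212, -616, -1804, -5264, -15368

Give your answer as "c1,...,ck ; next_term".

  a_3 = 2·-5 + 2·4 + 2·-4 = -10
  a_4 = 2·-10 + 2·-5 + 2·4 = -22
  a_5 = 2·-22 + 2·-10 + 2·-5 = -74
  a_6 = 2·-74 + 2·-22 + 2·-10 = -212
  a_7 = 2·-212 + 2·-74 + 2·-22 = -616
  a_8 = 2·-616 + 2·-212 + 2·-74 = -1804
  a_9 = 2·-1804 + 2·-616 + 2·-212 = -5264
  a_10 = 2·-5264 + 2·-1804 + 2·-616 = -15368
  a_11 = 2·-15368 + 2·-5264 + 2·-1804 = -44872

2,2,2 ; -44872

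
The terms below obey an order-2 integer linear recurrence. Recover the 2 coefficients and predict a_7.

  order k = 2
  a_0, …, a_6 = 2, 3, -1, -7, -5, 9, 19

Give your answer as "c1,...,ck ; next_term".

  a_2 = 1·3 + -2·2 = -1
  a_3 = 1·-1 + -2·3 = -7
  a_4 = 1·-7 + -2·-1 = -5
  a_5 = 1·-5 + -2·-7 = 9
  a_6 = 1·9 + -2·-5 = 19
  a_7 = 1·19 + -2·9 = 1

1,-2 ; 1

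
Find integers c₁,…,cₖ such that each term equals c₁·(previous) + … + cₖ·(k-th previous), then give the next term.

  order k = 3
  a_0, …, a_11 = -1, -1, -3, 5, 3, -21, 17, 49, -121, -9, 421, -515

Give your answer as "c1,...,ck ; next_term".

  a_3 = -1·-3 + -3·-1 + 1·-1 = 5
  a_4 = -1·5 + -3·-3 + 1·-1 = 3
  a_5 = -1·3 + -3·5 + 1·-3 = -21
  a_6 = -1·-21 + -3·3 + 1·5 = 17
  a_7 = -1·17 + -3·-21 + 1·3 = 49
  a_8 = -1·49 + -3·17 + 1·-21 = -121
  a_9 = -1·-121 + -3·49 + 1·17 = -9
  a_10 = -1·-9 + -3·-121 + 1·49 = 421
  a_11 = -1·421 + -3·-9 + 1·-121 = -515
  a_12 = -1·-515 + -3·421 + 1·-9 = -757

-1,-3,1 ; -757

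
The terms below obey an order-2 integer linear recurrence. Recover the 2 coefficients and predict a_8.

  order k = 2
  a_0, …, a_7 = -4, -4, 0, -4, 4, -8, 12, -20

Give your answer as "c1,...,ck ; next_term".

-1,1 ; 32

  a_2 = -1·-4 + 1·-4 = 0
  a_3 = -1·0 + 1·-4 = -4
  a_4 = -1·-4 + 1·0 = 4
  a_5 = -1·4 + 1·-4 = -8
  a_6 = -1·-8 + 1·4 = 12
  a_7 = -1·12 + 1·-8 = -20
  a_8 = -1·-20 + 1·12 = 32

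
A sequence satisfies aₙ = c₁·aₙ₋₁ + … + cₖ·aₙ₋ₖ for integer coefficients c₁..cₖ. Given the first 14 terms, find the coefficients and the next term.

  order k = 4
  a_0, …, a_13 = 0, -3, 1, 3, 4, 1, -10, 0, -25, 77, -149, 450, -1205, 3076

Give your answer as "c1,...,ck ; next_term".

-2,1,-3,-3 ; -8260

  a_4 = -2·3 + 1·1 + -3·-3 + -3·0 = 4
  a_5 = -2·4 + 1·3 + -3·1 + -3·-3 = 1
  a_6 = -2·1 + 1·4 + -3·3 + -3·1 = -10
  a_7 = -2·-10 + 1·1 + -3·4 + -3·3 = 0
  a_8 = -2·0 + 1·-10 + -3·1 + -3·4 = -25
  a_9 = -2·-25 + 1·0 + -3·-10 + -3·1 = 77
  a_10 = -2·77 + 1·-25 + -3·0 + -3·-10 = -149
  a_11 = -2·-149 + 1·77 + -3·-25 + -3·0 = 450
  a_12 = -2·450 + 1·-149 + -3·77 + -3·-25 = -1205
  a_13 = -2·-1205 + 1·450 + -3·-149 + -3·77 = 3076
  a_14 = -2·3076 + 1·-1205 + -3·450 + -3·-149 = -8260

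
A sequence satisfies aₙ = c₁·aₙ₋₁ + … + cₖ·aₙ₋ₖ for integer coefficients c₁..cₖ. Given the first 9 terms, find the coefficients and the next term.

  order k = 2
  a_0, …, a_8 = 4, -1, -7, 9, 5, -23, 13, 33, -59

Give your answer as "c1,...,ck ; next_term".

-1,-2 ; -7

  a_2 = -1·-1 + -2·4 = -7
  a_3 = -1·-7 + -2·-1 = 9
  a_4 = -1·9 + -2·-7 = 5
  a_5 = -1·5 + -2·9 = -23
  a_6 = -1·-23 + -2·5 = 13
  a_7 = -1·13 + -2·-23 = 33
  a_8 = -1·33 + -2·13 = -59
  a_9 = -1·-59 + -2·33 = -7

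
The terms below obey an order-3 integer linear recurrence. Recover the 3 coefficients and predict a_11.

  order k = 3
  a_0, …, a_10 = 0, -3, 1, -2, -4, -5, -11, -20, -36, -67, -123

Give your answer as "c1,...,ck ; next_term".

  a_3 = 1·1 + 1·-3 + 1·0 = -2
  a_4 = 1·-2 + 1·1 + 1·-3 = -4
  a_5 = 1·-4 + 1·-2 + 1·1 = -5
  a_6 = 1·-5 + 1·-4 + 1·-2 = -11
  a_7 = 1·-11 + 1·-5 + 1·-4 = -20
  a_8 = 1·-20 + 1·-11 + 1·-5 = -36
  a_9 = 1·-36 + 1·-20 + 1·-11 = -67
  a_10 = 1·-67 + 1·-36 + 1·-20 = -123
  a_11 = 1·-123 + 1·-67 + 1·-36 = -226

1,1,1 ; -226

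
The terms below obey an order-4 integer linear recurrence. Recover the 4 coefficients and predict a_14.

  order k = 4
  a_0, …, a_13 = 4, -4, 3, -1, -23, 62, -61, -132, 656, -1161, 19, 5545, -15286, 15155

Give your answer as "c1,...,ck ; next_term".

-2,-3,3,-1 ; 32164

  a_4 = -2·-1 + -3·3 + 3·-4 + -1·4 = -23
  a_5 = -2·-23 + -3·-1 + 3·3 + -1·-4 = 62
  a_6 = -2·62 + -3·-23 + 3·-1 + -1·3 = -61
  a_7 = -2·-61 + -3·62 + 3·-23 + -1·-1 = -132
  a_8 = -2·-132 + -3·-61 + 3·62 + -1·-23 = 656
  a_9 = -2·656 + -3·-132 + 3·-61 + -1·62 = -1161
  a_10 = -2·-1161 + -3·656 + 3·-132 + -1·-61 = 19
  a_11 = -2·19 + -3·-1161 + 3·656 + -1·-132 = 5545
  a_12 = -2·5545 + -3·19 + 3·-1161 + -1·656 = -15286
  a_13 = -2·-15286 + -3·5545 + 3·19 + -1·-1161 = 15155
  a_14 = -2·15155 + -3·-15286 + 3·5545 + -1·19 = 32164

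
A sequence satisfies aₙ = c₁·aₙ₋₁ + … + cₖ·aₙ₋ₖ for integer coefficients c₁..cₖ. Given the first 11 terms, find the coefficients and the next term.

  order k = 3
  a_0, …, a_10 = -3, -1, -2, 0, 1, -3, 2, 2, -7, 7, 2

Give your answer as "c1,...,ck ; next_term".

-1,-1,1 ; -16

  a_3 = -1·-2 + -1·-1 + 1·-3 = 0
  a_4 = -1·0 + -1·-2 + 1·-1 = 1
  a_5 = -1·1 + -1·0 + 1·-2 = -3
  a_6 = -1·-3 + -1·1 + 1·0 = 2
  a_7 = -1·2 + -1·-3 + 1·1 = 2
  a_8 = -1·2 + -1·2 + 1·-3 = -7
  a_9 = -1·-7 + -1·2 + 1·2 = 7
  a_10 = -1·7 + -1·-7 + 1·2 = 2
  a_11 = -1·2 + -1·7 + 1·-7 = -16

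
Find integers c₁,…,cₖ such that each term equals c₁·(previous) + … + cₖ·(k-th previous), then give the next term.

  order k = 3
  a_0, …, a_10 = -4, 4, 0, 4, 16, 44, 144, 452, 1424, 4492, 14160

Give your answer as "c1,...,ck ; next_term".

2,3,2 ; 44644

  a_3 = 2·0 + 3·4 + 2·-4 = 4
  a_4 = 2·4 + 3·0 + 2·4 = 16
  a_5 = 2·16 + 3·4 + 2·0 = 44
  a_6 = 2·44 + 3·16 + 2·4 = 144
  a_7 = 2·144 + 3·44 + 2·16 = 452
  a_8 = 2·452 + 3·144 + 2·44 = 1424
  a_9 = 2·1424 + 3·452 + 2·144 = 4492
  a_10 = 2·4492 + 3·1424 + 2·452 = 14160
  a_11 = 2·14160 + 3·4492 + 2·1424 = 44644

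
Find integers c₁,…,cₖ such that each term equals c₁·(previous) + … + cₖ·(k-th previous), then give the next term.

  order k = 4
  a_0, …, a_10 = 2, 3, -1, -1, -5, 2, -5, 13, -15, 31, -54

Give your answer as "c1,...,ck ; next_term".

  a_4 = -1·-1 + 1·-1 + -1·3 + -1·2 = -5
  a_5 = -1·-5 + 1·-1 + -1·-1 + -1·3 = 2
  a_6 = -1·2 + 1·-5 + -1·-1 + -1·-1 = -5
  a_7 = -1·-5 + 1·2 + -1·-5 + -1·-1 = 13
  a_8 = -1·13 + 1·-5 + -1·2 + -1·-5 = -15
  a_9 = -1·-15 + 1·13 + -1·-5 + -1·2 = 31
  a_10 = -1·31 + 1·-15 + -1·13 + -1·-5 = -54
  a_11 = -1·-54 + 1·31 + -1·-15 + -1·13 = 87

-1,1,-1,-1 ; 87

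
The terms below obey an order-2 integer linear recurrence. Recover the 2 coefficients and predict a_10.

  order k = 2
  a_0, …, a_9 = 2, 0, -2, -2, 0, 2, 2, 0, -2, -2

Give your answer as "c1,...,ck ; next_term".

1,-1 ; 0

  a_2 = 1·0 + -1·2 = -2
  a_3 = 1·-2 + -1·0 = -2
  a_4 = 1·-2 + -1·-2 = 0
  a_5 = 1·0 + -1·-2 = 2
  a_6 = 1·2 + -1·0 = 2
  a_7 = 1·2 + -1·2 = 0
  a_8 = 1·0 + -1·2 = -2
  a_9 = 1·-2 + -1·0 = -2
  a_10 = 1·-2 + -1·-2 = 0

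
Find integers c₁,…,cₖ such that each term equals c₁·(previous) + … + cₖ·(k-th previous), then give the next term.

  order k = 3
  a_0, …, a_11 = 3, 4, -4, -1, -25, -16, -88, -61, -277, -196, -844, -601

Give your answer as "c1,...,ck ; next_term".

  a_3 = 1·-4 + 3·4 + -3·3 = -1
  a_4 = 1·-1 + 3·-4 + -3·4 = -25
  a_5 = 1·-25 + 3·-1 + -3·-4 = -16
  a_6 = 1·-16 + 3·-25 + -3·-1 = -88
  a_7 = 1·-88 + 3·-16 + -3·-25 = -61
  a_8 = 1·-61 + 3·-88 + -3·-16 = -277
  a_9 = 1·-277 + 3·-61 + -3·-88 = -196
  a_10 = 1·-196 + 3·-277 + -3·-61 = -844
  a_11 = 1·-844 + 3·-196 + -3·-277 = -601
  a_12 = 1·-601 + 3·-844 + -3·-196 = -2545

1,3,-3 ; -2545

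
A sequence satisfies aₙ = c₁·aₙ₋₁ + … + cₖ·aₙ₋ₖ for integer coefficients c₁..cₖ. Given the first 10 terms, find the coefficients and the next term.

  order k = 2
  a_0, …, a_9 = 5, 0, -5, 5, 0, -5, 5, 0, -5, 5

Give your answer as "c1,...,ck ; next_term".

-1,-1 ; 0

  a_2 = -1·0 + -1·5 = -5
  a_3 = -1·-5 + -1·0 = 5
  a_4 = -1·5 + -1·-5 = 0
  a_5 = -1·0 + -1·5 = -5
  a_6 = -1·-5 + -1·0 = 5
  a_7 = -1·5 + -1·-5 = 0
  a_8 = -1·0 + -1·5 = -5
  a_9 = -1·-5 + -1·0 = 5
  a_10 = -1·5 + -1·-5 = 0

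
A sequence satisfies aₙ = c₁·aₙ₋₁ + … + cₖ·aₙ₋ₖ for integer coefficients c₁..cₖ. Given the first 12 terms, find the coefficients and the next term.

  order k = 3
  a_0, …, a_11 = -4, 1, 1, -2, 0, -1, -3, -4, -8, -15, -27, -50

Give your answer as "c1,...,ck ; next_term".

1,1,1 ; -92

  a_3 = 1·1 + 1·1 + 1·-4 = -2
  a_4 = 1·-2 + 1·1 + 1·1 = 0
  a_5 = 1·0 + 1·-2 + 1·1 = -1
  a_6 = 1·-1 + 1·0 + 1·-2 = -3
  a_7 = 1·-3 + 1·-1 + 1·0 = -4
  a_8 = 1·-4 + 1·-3 + 1·-1 = -8
  a_9 = 1·-8 + 1·-4 + 1·-3 = -15
  a_10 = 1·-15 + 1·-8 + 1·-4 = -27
  a_11 = 1·-27 + 1·-15 + 1·-8 = -50
  a_12 = 1·-50 + 1·-27 + 1·-15 = -92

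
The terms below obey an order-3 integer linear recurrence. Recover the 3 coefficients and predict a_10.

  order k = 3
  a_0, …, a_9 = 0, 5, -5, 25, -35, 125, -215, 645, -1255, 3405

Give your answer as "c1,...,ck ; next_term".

  a_3 = -1·-5 + 4·5 + 2·0 = 25
  a_4 = -1·25 + 4·-5 + 2·5 = -35
  a_5 = -1·-35 + 4·25 + 2·-5 = 125
  a_6 = -1·125 + 4·-35 + 2·25 = -215
  a_7 = -1·-215 + 4·125 + 2·-35 = 645
  a_8 = -1·645 + 4·-215 + 2·125 = -1255
  a_9 = -1·-1255 + 4·645 + 2·-215 = 3405
  a_10 = -1·3405 + 4·-1255 + 2·645 = -7135

-1,4,2 ; -7135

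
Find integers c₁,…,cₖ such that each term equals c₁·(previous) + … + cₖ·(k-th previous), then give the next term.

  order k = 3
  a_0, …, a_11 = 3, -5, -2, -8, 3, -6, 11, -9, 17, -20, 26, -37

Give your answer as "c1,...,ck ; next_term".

0,1,-1 ; 46

  a_3 = 0·-2 + 1·-5 + -1·3 = -8
  a_4 = 0·-8 + 1·-2 + -1·-5 = 3
  a_5 = 0·3 + 1·-8 + -1·-2 = -6
  a_6 = 0·-6 + 1·3 + -1·-8 = 11
  a_7 = 0·11 + 1·-6 + -1·3 = -9
  a_8 = 0·-9 + 1·11 + -1·-6 = 17
  a_9 = 0·17 + 1·-9 + -1·11 = -20
  a_10 = 0·-20 + 1·17 + -1·-9 = 26
  a_11 = 0·26 + 1·-20 + -1·17 = -37
  a_12 = 0·-37 + 1·26 + -1·-20 = 46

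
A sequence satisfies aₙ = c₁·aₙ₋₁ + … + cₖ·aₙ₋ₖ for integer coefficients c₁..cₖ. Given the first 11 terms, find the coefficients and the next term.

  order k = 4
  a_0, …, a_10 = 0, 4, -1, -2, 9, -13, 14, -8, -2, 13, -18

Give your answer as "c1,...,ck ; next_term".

-2,-1,1,1 ; 13

  a_4 = -2·-2 + -1·-1 + 1·4 + 1·0 = 9
  a_5 = -2·9 + -1·-2 + 1·-1 + 1·4 = -13
  a_6 = -2·-13 + -1·9 + 1·-2 + 1·-1 = 14
  a_7 = -2·14 + -1·-13 + 1·9 + 1·-2 = -8
  a_8 = -2·-8 + -1·14 + 1·-13 + 1·9 = -2
  a_9 = -2·-2 + -1·-8 + 1·14 + 1·-13 = 13
  a_10 = -2·13 + -1·-2 + 1·-8 + 1·14 = -18
  a_11 = -2·-18 + -1·13 + 1·-2 + 1·-8 = 13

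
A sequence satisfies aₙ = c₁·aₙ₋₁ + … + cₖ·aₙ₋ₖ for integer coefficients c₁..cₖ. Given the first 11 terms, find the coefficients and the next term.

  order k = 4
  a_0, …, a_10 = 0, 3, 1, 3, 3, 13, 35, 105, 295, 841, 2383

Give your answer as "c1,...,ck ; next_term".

  a_4 = 3·3 + 0·1 + -2·3 + 2·0 = 3
  a_5 = 3·3 + 0·3 + -2·1 + 2·3 = 13
  a_6 = 3·13 + 0·3 + -2·3 + 2·1 = 35
  a_7 = 3·35 + 0·13 + -2·3 + 2·3 = 105
  a_8 = 3·105 + 0·35 + -2·13 + 2·3 = 295
  a_9 = 3·295 + 0·105 + -2·35 + 2·13 = 841
  a_10 = 3·841 + 0·295 + -2·105 + 2·35 = 2383
  a_11 = 3·2383 + 0·841 + -2·295 + 2·105 = 6769

3,0,-2,2 ; 6769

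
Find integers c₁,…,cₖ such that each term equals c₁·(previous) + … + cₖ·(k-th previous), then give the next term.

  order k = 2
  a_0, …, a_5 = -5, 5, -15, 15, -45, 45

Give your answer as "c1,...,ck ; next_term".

0,3 ; -135

  a_2 = 0·5 + 3·-5 = -15
  a_3 = 0·-15 + 3·5 = 15
  a_4 = 0·15 + 3·-15 = -45
  a_5 = 0·-45 + 3·15 = 45
  a_6 = 0·45 + 3·-45 = -135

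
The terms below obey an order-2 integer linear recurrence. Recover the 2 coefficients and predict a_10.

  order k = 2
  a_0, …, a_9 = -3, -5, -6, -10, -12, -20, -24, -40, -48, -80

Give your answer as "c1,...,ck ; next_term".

  a_2 = 0·-5 + 2·-3 = -6
  a_3 = 0·-6 + 2·-5 = -10
  a_4 = 0·-10 + 2·-6 = -12
  a_5 = 0·-12 + 2·-10 = -20
  a_6 = 0·-20 + 2·-12 = -24
  a_7 = 0·-24 + 2·-20 = -40
  a_8 = 0·-40 + 2·-24 = -48
  a_9 = 0·-48 + 2·-40 = -80
  a_10 = 0·-80 + 2·-48 = -96

0,2 ; -96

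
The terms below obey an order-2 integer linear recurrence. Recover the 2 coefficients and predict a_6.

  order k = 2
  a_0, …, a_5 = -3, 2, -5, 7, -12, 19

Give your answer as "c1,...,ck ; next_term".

-1,1 ; -31

  a_2 = -1·2 + 1·-3 = -5
  a_3 = -1·-5 + 1·2 = 7
  a_4 = -1·7 + 1·-5 = -12
  a_5 = -1·-12 + 1·7 = 19
  a_6 = -1·19 + 1·-12 = -31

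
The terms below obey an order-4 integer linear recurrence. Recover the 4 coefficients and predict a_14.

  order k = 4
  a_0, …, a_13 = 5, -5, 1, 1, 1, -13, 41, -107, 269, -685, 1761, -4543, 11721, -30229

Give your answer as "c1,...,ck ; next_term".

-3,-1,1,2 ; 77945

  a_4 = -3·1 + -1·1 + 1·-5 + 2·5 = 1
  a_5 = -3·1 + -1·1 + 1·1 + 2·-5 = -13
  a_6 = -3·-13 + -1·1 + 1·1 + 2·1 = 41
  a_7 = -3·41 + -1·-13 + 1·1 + 2·1 = -107
  a_8 = -3·-107 + -1·41 + 1·-13 + 2·1 = 269
  a_9 = -3·269 + -1·-107 + 1·41 + 2·-13 = -685
  a_10 = -3·-685 + -1·269 + 1·-107 + 2·41 = 1761
  a_11 = -3·1761 + -1·-685 + 1·269 + 2·-107 = -4543
  a_12 = -3·-4543 + -1·1761 + 1·-685 + 2·269 = 11721
  a_13 = -3·11721 + -1·-4543 + 1·1761 + 2·-685 = -30229
  a_14 = -3·-30229 + -1·11721 + 1·-4543 + 2·1761 = 77945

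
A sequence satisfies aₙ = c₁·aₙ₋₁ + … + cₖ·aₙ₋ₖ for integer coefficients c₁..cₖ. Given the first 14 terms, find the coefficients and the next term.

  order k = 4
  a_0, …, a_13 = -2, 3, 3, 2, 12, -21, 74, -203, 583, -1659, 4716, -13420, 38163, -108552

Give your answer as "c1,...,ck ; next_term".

-2,3,1,-2 ; 308741

  a_4 = -2·2 + 3·3 + 1·3 + -2·-2 = 12
  a_5 = -2·12 + 3·2 + 1·3 + -2·3 = -21
  a_6 = -2·-21 + 3·12 + 1·2 + -2·3 = 74
  a_7 = -2·74 + 3·-21 + 1·12 + -2·2 = -203
  a_8 = -2·-203 + 3·74 + 1·-21 + -2·12 = 583
  a_9 = -2·583 + 3·-203 + 1·74 + -2·-21 = -1659
  a_10 = -2·-1659 + 3·583 + 1·-203 + -2·74 = 4716
  a_11 = -2·4716 + 3·-1659 + 1·583 + -2·-203 = -13420
  a_12 = -2·-13420 + 3·4716 + 1·-1659 + -2·583 = 38163
  a_13 = -2·38163 + 3·-13420 + 1·4716 + -2·-1659 = -108552
  a_14 = -2·-108552 + 3·38163 + 1·-13420 + -2·4716 = 308741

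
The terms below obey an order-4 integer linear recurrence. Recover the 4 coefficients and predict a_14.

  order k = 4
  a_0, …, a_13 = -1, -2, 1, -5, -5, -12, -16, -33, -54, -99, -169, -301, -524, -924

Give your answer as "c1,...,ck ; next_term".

1,1,0,1 ; -1617

  a_4 = 1·-5 + 1·1 + 0·-2 + 1·-1 = -5
  a_5 = 1·-5 + 1·-5 + 0·1 + 1·-2 = -12
  a_6 = 1·-12 + 1·-5 + 0·-5 + 1·1 = -16
  a_7 = 1·-16 + 1·-12 + 0·-5 + 1·-5 = -33
  a_8 = 1·-33 + 1·-16 + 0·-12 + 1·-5 = -54
  a_9 = 1·-54 + 1·-33 + 0·-16 + 1·-12 = -99
  a_10 = 1·-99 + 1·-54 + 0·-33 + 1·-16 = -169
  a_11 = 1·-169 + 1·-99 + 0·-54 + 1·-33 = -301
  a_12 = 1·-301 + 1·-169 + 0·-99 + 1·-54 = -524
  a_13 = 1·-524 + 1·-301 + 0·-169 + 1·-99 = -924
  a_14 = 1·-924 + 1·-524 + 0·-301 + 1·-169 = -1617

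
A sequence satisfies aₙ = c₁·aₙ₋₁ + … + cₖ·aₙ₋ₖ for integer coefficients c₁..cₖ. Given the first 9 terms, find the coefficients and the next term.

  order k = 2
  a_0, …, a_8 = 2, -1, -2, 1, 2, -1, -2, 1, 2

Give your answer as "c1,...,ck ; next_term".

  a_2 = 0·-1 + -1·2 = -2
  a_3 = 0·-2 + -1·-1 = 1
  a_4 = 0·1 + -1·-2 = 2
  a_5 = 0·2 + -1·1 = -1
  a_6 = 0·-1 + -1·2 = -2
  a_7 = 0·-2 + -1·-1 = 1
  a_8 = 0·1 + -1·-2 = 2
  a_9 = 0·2 + -1·1 = -1

0,-1 ; -1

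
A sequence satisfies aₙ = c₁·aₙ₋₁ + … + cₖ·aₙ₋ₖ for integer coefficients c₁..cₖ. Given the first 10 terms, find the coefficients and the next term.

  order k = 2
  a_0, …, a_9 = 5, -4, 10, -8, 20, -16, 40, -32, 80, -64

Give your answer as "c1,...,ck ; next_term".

0,2 ; 160

  a_2 = 0·-4 + 2·5 = 10
  a_3 = 0·10 + 2·-4 = -8
  a_4 = 0·-8 + 2·10 = 20
  a_5 = 0·20 + 2·-8 = -16
  a_6 = 0·-16 + 2·20 = 40
  a_7 = 0·40 + 2·-16 = -32
  a_8 = 0·-32 + 2·40 = 80
  a_9 = 0·80 + 2·-32 = -64
  a_10 = 0·-64 + 2·80 = 160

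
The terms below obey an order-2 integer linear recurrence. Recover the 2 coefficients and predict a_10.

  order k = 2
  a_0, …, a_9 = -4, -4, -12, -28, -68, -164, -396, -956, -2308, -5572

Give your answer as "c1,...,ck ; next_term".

2,1 ; -13452

  a_2 = 2·-4 + 1·-4 = -12
  a_3 = 2·-12 + 1·-4 = -28
  a_4 = 2·-28 + 1·-12 = -68
  a_5 = 2·-68 + 1·-28 = -164
  a_6 = 2·-164 + 1·-68 = -396
  a_7 = 2·-396 + 1·-164 = -956
  a_8 = 2·-956 + 1·-396 = -2308
  a_9 = 2·-2308 + 1·-956 = -5572
  a_10 = 2·-5572 + 1·-2308 = -13452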